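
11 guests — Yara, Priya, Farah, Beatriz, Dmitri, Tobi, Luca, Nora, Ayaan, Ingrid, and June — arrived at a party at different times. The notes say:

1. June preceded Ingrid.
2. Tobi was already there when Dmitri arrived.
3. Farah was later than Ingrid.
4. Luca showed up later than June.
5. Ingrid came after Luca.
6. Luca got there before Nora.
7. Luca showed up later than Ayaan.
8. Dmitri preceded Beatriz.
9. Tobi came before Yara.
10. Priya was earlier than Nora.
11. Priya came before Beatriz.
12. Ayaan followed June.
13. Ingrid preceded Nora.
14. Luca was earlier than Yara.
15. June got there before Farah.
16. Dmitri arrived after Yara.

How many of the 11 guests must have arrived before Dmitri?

5

Directly stated before Dmitri: Tobi and Yara.
Ayaan reaches Dmitri via Ayaan → Luca → Yara → Dmitri.
June reaches Dmitri via June → Luca → Yara → Dmitri.
Luca reaches Dmitri via Luca → Yara → Dmitri.
That's Ayaan, June, Luca, Tobi, and Yara — 5 in all.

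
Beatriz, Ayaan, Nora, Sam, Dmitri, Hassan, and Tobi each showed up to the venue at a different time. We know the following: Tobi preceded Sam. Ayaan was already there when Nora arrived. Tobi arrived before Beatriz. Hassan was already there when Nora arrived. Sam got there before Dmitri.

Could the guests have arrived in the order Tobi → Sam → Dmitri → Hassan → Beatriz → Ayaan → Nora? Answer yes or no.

yes

Check each stated constraint against the proposed order — e.g. Hassan is ahead of Nora; Tobi is ahead of Beatriz. Every pair is in the required order; nothing is violated.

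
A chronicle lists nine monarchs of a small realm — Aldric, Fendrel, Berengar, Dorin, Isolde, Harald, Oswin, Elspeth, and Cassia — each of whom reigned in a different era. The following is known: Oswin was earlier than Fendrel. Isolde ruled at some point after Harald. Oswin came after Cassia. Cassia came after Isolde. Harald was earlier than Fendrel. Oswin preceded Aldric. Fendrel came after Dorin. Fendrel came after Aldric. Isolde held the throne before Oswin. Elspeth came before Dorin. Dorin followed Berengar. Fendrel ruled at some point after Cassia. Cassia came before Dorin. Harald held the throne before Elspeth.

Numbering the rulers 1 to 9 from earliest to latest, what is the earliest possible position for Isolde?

2

Harald must come before Isolde — 1 forced predecessor.
Nothing else is forced ahead of Isolde, so their earliest slot is position 1 + 1 = 2.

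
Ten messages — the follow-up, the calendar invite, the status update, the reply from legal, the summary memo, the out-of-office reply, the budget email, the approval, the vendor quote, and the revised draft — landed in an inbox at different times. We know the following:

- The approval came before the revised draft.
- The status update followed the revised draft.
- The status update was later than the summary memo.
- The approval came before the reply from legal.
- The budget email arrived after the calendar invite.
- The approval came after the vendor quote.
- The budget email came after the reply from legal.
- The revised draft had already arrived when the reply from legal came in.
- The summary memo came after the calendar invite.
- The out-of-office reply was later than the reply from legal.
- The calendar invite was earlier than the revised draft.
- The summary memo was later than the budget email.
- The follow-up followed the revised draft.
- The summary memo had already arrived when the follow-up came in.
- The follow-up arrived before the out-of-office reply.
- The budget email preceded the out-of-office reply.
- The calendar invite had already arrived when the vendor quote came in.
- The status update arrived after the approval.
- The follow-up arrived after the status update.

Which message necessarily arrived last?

the out-of-office reply

Every other message has a chain of constraints placing it before the out-of-office reply, so the out-of-office reply is last.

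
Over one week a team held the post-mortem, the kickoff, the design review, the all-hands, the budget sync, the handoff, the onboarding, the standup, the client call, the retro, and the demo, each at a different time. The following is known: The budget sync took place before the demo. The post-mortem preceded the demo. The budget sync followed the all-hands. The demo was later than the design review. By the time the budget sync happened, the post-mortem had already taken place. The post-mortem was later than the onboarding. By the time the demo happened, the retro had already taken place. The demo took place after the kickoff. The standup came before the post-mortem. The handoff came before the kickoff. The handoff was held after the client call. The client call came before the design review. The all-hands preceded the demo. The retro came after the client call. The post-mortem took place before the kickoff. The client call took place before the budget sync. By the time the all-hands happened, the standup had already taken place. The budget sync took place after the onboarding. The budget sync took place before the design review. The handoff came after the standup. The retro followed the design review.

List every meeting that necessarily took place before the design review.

Directly stated before the design review: the budget sync and the client call.
The all-hands reaches the design review via the all-hands → the budget sync → the design review.
The onboarding reaches the design review via the onboarding → the budget sync → the design review.
The post-mortem reaches the design review via the post-mortem → the budget sync → the design review.
Likewise the standup reaches the design review by chaining the stated constraints.

the all-hands, the budget sync, the client call, the onboarding, the post-mortem, the standup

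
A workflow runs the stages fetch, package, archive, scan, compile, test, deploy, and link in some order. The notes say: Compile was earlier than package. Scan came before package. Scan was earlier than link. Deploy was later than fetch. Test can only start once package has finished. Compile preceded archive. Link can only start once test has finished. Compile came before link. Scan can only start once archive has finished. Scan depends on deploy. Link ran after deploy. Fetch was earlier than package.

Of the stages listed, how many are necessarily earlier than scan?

Directly stated before scan: archive and deploy.
Compile reaches scan via compile → archive → scan.
Fetch reaches scan via fetch → deploy → scan.
No chain forces test (or any of the others) ahead of scan.
That's archive, compile, deploy, and fetch — 4 in all.

4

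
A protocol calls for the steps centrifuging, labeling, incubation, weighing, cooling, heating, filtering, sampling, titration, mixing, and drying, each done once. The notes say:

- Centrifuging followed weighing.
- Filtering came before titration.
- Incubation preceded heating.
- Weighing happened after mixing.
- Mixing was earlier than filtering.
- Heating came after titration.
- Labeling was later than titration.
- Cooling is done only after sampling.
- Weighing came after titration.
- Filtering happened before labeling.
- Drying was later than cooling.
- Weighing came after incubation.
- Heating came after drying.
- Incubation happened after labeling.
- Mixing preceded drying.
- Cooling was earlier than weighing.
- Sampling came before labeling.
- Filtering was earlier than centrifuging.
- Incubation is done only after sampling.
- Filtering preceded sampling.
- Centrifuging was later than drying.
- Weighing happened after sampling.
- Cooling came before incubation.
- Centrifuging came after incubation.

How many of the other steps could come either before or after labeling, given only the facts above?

Forced before labeling: filtering, mixing, sampling, and titration; forced after labeling: centrifuging, heating, incubation, and weighing.
That leaves cooling and drying with no forced order relative to labeling — 2.

2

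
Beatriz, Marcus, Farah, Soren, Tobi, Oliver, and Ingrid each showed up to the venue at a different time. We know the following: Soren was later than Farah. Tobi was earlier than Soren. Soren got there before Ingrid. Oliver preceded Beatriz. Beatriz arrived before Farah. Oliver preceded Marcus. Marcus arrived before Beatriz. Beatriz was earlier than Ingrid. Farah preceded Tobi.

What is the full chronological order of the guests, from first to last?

The constraints fix every adjacent pair, so only one ordering works:
Oliver → Marcus → Beatriz → Farah → Tobi → Soren → Ingrid.

Oliver, Marcus, Beatriz, Farah, Tobi, Soren, Ingrid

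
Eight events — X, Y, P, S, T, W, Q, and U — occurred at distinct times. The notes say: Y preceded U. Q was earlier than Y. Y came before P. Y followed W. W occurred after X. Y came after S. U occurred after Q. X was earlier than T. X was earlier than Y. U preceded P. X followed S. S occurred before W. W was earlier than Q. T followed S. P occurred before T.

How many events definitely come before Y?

Directly stated before Y: Q, S, W, and X.
No chain forces U (or any of the others) ahead of Y.
That's Q, S, W, and X — 4 in all.

4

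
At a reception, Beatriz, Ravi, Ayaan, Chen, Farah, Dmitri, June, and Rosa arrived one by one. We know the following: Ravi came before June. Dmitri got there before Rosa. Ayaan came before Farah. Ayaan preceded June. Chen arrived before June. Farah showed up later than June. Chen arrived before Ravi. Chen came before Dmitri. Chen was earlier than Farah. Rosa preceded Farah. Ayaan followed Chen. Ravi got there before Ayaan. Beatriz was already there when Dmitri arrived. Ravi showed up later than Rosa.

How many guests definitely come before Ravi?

Directly stated before Ravi: Chen and Rosa.
Beatriz reaches Ravi via Beatriz → Dmitri → Rosa → Ravi.
Dmitri reaches Ravi via Dmitri → Rosa → Ravi.
That's Beatriz, Chen, Dmitri, and Rosa — 4 in all.

4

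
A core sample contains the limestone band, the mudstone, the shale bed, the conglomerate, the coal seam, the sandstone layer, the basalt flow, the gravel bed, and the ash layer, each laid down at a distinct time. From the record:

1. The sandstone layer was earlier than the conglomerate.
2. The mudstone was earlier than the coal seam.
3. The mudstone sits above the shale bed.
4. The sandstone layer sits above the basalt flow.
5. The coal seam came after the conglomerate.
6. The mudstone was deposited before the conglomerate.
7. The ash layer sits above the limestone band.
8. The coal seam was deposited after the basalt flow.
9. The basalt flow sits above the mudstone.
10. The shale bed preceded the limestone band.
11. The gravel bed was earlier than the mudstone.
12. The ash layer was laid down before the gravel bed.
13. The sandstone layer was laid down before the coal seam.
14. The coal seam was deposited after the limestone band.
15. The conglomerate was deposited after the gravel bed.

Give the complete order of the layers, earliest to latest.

The constraints fix every adjacent pair, so only one ordering works:
the shale bed → the limestone band → the ash layer → the gravel bed → the mudstone → the basalt flow → the sandstone layer → the conglomerate → the coal seam.

the shale bed, the limestone band, the ash layer, the gravel bed, the mudstone, the basalt flow, the sandstone layer, the conglomerate, the coal seam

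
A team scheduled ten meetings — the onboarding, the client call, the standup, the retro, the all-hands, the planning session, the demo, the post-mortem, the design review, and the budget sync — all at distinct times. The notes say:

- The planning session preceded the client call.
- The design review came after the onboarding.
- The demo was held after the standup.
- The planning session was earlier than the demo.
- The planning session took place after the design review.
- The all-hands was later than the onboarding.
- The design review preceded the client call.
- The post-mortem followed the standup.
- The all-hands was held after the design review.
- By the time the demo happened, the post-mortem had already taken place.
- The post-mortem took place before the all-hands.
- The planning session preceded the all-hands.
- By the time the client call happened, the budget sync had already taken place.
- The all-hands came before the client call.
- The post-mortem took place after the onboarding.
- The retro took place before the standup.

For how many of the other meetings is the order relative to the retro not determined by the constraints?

4

Forced after the retro: the all-hands, the client call, the demo, the post-mortem, and the standup.
That leaves the budget sync, the design review, the onboarding, and the planning session with no forced order relative to the retro — 4.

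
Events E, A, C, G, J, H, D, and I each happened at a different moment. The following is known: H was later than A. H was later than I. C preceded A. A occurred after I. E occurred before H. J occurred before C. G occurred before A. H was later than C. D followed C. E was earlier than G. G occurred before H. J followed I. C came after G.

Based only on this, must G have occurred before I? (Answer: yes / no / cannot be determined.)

cannot be determined

No chain of stated constraints runs from G to I, and none runs from I to G either.
So the relative order of G and I is not fixed by the given facts.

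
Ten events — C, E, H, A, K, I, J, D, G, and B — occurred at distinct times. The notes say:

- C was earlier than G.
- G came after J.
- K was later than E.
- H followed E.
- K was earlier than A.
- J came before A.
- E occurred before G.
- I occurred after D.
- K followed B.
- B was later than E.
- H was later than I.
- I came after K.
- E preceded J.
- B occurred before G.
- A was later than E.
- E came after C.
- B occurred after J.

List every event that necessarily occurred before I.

Directly stated before I: D and K.
B reaches I via B → K → I.
C reaches I via C → E → K → I.
E reaches I via E → K → I.
Likewise J reaches I by chaining the stated constraints.
No chain forces A (or any of the others) ahead of I.

B, C, D, E, J, K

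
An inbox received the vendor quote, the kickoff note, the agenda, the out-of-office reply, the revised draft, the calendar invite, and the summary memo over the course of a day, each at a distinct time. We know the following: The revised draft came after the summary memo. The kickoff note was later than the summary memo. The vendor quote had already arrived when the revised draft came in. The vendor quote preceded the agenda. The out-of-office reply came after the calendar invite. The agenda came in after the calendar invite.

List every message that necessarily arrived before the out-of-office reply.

the calendar invite

Directly stated before the out-of-office reply: the calendar invite.
No chain forces the vendor quote (or any of the others) ahead of the out-of-office reply.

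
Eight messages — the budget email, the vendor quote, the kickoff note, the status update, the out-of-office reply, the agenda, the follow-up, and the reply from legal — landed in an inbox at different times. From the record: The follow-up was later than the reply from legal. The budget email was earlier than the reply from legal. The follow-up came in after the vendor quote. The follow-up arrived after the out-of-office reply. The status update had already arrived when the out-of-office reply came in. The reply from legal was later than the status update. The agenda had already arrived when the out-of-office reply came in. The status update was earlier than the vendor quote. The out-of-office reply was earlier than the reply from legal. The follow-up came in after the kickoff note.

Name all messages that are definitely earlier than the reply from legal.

the agenda, the budget email, the out-of-office reply, the status update

Directly stated before the reply from legal: the budget email, the out-of-office reply, and the status update.
The agenda reaches the reply from legal via the agenda → the out-of-office reply → the reply from legal.
No chain forces the follow-up (or any of the others) ahead of the reply from legal.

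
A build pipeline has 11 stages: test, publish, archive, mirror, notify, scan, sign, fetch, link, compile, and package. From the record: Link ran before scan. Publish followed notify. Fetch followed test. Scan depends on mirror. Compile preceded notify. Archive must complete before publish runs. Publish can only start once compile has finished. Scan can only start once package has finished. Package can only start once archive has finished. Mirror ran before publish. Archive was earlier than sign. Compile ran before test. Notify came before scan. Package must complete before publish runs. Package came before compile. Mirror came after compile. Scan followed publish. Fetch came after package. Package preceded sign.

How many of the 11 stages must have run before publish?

Directly stated before publish: archive, compile, mirror, notify, and package.
No chain forces test (or any of the others) ahead of publish.
That's archive, compile, mirror, notify, and package — 5 in all.

5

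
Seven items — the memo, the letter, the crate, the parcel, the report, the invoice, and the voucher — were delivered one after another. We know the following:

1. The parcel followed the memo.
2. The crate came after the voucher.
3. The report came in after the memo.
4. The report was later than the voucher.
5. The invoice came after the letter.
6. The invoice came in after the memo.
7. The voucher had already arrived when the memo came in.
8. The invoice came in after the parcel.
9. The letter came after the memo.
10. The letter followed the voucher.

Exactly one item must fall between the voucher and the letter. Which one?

Tracing the constraints gives the voucher → the memo → the letter, so the memo sits after the voucher and before the letter.
No other item is forced both after the voucher and before the letter.

the memo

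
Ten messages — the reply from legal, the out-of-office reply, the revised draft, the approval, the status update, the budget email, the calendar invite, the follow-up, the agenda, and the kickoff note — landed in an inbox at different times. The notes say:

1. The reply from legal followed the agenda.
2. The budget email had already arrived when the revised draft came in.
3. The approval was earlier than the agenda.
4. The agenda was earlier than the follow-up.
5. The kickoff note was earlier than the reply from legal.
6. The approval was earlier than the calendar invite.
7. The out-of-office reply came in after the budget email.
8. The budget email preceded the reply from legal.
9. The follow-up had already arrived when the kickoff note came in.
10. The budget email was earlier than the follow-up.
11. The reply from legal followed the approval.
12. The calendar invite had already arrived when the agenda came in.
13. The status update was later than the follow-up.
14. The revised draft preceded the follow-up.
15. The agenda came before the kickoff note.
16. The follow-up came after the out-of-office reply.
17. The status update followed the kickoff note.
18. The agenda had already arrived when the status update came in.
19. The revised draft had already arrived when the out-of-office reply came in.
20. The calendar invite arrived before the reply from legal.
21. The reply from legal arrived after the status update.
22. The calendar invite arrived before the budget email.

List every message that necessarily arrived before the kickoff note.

the agenda, the approval, the budget email, the calendar invite, the follow-up, the out-of-office reply, the revised draft

Directly stated before the kickoff note: the agenda and the follow-up.
The approval reaches the kickoff note via the approval → the agenda → the kickoff note.
The budget email reaches the kickoff note via the budget email → the follow-up → the kickoff note.
The calendar invite reaches the kickoff note via the calendar invite → the agenda → the kickoff note.
Likewise the out-of-office reply and the revised draft each reach the kickoff note by chaining the stated constraints.
No chain forces the reply from legal (or any of the others) ahead of the kickoff note.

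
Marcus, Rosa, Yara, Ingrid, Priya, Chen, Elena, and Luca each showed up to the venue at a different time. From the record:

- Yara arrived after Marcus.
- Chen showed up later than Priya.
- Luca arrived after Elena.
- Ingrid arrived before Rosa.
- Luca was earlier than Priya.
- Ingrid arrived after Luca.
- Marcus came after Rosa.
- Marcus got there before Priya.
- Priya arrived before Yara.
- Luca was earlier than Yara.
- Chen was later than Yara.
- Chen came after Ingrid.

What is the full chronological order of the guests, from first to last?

The constraints fix every adjacent pair, so only one ordering works:
Elena → Luca → Ingrid → Rosa → Marcus → Priya → Yara → Chen.

Elena, Luca, Ingrid, Rosa, Marcus, Priya, Yara, Chen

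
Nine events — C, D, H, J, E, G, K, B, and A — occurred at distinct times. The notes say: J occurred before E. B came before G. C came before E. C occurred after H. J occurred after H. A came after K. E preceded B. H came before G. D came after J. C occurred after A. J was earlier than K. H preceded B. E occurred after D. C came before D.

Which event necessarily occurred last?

Every other event has a chain of constraints placing it before G, so G is last.

G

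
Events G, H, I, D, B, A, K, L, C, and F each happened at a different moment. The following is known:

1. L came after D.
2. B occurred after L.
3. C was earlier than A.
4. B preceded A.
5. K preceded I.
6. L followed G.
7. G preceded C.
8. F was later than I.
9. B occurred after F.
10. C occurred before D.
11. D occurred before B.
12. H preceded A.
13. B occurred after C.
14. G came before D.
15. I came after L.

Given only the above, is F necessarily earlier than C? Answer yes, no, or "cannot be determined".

Tracing the constraints gives C → D → L → I → F, so C must come before F.
That means F cannot be before C.

no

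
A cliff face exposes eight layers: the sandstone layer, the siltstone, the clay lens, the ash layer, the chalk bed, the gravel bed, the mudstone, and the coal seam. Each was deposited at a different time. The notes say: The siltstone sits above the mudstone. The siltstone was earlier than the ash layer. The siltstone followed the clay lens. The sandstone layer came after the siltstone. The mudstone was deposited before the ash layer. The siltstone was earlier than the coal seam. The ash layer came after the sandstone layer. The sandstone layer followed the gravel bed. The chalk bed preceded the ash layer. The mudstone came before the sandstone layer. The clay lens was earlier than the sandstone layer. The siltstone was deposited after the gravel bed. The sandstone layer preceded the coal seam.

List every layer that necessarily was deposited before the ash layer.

the chalk bed, the clay lens, the gravel bed, the mudstone, the sandstone layer, the siltstone

Directly stated before the ash layer: the chalk bed, the mudstone, the sandstone layer, and the siltstone.
The clay lens reaches the ash layer via the clay lens → the sandstone layer → the ash layer.
The gravel bed reaches the ash layer via the gravel bed → the sandstone layer → the ash layer.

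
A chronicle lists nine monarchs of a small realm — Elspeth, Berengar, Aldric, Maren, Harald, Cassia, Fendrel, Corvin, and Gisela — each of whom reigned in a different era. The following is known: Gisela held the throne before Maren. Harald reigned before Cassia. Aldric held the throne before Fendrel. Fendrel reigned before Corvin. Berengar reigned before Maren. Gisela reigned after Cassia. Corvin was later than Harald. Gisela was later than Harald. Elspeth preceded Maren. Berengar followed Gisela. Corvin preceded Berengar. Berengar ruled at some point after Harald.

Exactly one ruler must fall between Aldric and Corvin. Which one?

Fendrel

Tracing the constraints gives Aldric → Fendrel → Corvin, so Fendrel sits after Aldric and before Corvin.
No other ruler is forced both after Aldric and before Corvin.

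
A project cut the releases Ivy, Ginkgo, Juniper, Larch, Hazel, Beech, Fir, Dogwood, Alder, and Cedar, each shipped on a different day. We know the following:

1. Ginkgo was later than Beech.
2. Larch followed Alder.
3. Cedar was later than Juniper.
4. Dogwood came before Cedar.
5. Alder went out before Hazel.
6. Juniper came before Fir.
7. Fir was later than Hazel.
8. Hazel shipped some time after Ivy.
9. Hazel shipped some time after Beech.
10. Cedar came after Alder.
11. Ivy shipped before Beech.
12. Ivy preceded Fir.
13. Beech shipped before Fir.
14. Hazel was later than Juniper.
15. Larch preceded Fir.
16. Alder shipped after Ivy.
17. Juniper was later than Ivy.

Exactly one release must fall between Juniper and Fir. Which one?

Hazel

Tracing the constraints gives Juniper → Hazel → Fir, so Hazel sits after Juniper and before Fir.
No other release is forced both after Juniper and before Fir.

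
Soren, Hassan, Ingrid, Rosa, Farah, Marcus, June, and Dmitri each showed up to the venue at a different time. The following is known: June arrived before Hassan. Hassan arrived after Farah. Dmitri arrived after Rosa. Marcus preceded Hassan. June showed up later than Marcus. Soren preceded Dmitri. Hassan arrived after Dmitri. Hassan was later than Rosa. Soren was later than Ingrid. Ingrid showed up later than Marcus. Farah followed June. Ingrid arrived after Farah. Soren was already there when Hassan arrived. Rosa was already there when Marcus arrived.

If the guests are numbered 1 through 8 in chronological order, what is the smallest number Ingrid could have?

5

Farah, June, Marcus, and Rosa must all come before Ingrid — 4 forced predecessors.
Nothing else is forced ahead of Ingrid, so their earliest slot is position 4 + 1 = 5.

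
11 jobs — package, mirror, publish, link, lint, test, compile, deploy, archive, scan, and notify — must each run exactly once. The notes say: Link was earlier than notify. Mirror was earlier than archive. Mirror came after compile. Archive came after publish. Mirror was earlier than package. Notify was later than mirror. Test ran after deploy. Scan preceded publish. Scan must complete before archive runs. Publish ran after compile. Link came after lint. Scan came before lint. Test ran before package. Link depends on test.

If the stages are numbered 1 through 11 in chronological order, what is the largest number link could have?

10

Link must come before notify — 1 stage forced after it.
Everything else can be placed before link in some valid order, so link can sit as late as position 11 − 1 = 10.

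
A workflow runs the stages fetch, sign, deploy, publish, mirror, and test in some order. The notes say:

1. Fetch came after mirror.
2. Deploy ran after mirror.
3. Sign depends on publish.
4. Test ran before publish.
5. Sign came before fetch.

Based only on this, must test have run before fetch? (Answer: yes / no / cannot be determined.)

Chain the constraints: test → publish → sign → fetch. Each link is directly stated, so test comes before fetch.

yes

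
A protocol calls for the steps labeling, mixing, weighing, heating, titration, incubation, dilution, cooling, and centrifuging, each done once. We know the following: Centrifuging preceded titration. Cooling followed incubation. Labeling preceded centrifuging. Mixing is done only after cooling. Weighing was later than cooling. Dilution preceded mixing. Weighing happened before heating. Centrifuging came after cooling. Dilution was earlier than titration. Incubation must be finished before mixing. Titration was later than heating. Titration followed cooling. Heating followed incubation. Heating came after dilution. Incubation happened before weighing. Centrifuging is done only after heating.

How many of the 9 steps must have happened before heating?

Directly stated before heating: dilution, incubation, and weighing.
Cooling reaches heating via cooling → weighing → heating.
No chain forces mixing (or any of the others) ahead of heating.
That's cooling, dilution, incubation, and weighing — 4 in all.

4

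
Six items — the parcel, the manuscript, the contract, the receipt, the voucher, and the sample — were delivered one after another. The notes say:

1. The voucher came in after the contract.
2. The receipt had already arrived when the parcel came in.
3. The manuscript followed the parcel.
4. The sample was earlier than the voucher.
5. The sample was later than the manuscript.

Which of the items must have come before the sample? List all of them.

the manuscript, the parcel, the receipt

Directly stated before the sample: the manuscript.
The parcel reaches the sample via the parcel → the manuscript → the sample.
The receipt reaches the sample via the receipt → the parcel → the manuscript → the sample.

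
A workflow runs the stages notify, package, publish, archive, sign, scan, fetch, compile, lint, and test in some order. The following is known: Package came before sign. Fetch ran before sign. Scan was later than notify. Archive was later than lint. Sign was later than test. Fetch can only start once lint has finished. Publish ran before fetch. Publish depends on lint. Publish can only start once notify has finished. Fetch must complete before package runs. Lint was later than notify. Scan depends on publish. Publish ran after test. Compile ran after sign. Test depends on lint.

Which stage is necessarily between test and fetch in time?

Tracing the constraints gives test → publish → fetch, so publish sits after test and before fetch.
No other stage is forced both after test and before fetch.

publish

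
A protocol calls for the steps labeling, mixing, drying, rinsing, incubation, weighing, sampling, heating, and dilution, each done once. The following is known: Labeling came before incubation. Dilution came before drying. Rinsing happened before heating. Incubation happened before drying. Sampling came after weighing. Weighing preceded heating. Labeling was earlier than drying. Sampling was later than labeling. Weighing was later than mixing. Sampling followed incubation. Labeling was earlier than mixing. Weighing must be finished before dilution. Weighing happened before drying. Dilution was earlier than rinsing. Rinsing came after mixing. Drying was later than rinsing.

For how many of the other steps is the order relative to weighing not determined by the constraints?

Forced before weighing: labeling and mixing; forced after weighing: dilution, drying, heating, rinsing, and sampling.
That leaves incubation with no forced order relative to weighing — 1.

1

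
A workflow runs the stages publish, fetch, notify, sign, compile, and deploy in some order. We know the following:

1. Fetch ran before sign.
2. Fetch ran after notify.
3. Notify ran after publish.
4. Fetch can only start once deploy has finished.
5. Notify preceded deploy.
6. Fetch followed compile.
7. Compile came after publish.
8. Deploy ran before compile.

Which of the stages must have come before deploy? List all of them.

Directly stated before deploy: notify.
Publish reaches deploy via publish → notify → deploy.

notify, publish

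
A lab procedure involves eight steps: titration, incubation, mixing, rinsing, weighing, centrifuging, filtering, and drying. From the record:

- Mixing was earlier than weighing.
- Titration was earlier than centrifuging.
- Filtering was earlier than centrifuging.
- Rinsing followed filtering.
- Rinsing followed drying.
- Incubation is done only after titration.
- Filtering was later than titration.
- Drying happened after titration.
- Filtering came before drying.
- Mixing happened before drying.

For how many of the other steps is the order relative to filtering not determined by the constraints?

3

Forced before filtering: titration; forced after filtering: centrifuging, drying, and rinsing.
That leaves incubation, mixing, and weighing with no forced order relative to filtering — 3.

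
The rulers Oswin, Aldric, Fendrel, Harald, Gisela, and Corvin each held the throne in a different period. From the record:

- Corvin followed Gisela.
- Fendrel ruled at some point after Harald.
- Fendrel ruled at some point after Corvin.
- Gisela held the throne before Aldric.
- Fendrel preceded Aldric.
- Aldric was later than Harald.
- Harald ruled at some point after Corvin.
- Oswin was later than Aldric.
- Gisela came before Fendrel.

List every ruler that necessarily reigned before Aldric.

Corvin, Fendrel, Gisela, Harald

Directly stated before Aldric: Fendrel, Gisela, and Harald.
Corvin reaches Aldric via Corvin → Fendrel → Aldric.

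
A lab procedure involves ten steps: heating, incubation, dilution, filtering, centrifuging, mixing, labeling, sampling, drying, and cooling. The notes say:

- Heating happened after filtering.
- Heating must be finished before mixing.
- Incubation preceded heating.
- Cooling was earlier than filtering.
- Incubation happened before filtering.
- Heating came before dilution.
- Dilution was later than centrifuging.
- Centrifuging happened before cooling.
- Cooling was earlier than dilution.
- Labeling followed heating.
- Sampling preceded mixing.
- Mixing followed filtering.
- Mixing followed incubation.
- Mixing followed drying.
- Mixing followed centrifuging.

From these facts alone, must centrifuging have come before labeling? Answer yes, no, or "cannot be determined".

Chain the constraints: centrifuging → cooling → filtering → heating → labeling. Each link is directly stated, so centrifuging comes before labeling.

yes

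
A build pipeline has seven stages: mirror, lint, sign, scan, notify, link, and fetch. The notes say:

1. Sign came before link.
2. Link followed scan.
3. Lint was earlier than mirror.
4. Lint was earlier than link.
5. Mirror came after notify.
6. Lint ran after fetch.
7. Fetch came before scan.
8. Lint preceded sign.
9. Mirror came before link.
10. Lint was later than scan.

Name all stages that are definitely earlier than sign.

Directly stated before sign: lint.
Fetch reaches sign via fetch → lint → sign.
Scan reaches sign via scan → lint → sign.

fetch, lint, scan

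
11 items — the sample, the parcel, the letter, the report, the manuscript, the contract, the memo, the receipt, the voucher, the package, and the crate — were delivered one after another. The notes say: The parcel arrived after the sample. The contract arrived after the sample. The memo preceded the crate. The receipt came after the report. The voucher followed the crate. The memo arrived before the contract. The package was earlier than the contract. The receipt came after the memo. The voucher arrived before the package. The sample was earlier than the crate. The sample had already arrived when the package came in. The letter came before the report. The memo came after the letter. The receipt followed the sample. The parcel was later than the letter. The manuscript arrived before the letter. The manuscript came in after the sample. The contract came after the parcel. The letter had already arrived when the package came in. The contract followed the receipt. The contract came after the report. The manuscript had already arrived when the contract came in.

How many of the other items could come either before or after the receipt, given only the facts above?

Forced before the receipt: the letter, the manuscript, the memo, the report, and the sample; forced after the receipt: the contract.
That leaves the crate, the package, the parcel, and the voucher with no forced order relative to the receipt — 4.

4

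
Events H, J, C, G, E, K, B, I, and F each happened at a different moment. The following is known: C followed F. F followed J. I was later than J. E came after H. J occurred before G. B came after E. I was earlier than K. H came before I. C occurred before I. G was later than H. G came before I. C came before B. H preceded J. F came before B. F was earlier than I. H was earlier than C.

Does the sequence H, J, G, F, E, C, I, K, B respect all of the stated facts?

Check each stated constraint against the proposed order — e.g. H is ahead of C; H is ahead of I. Every pair is in the required order; nothing is violated.

yes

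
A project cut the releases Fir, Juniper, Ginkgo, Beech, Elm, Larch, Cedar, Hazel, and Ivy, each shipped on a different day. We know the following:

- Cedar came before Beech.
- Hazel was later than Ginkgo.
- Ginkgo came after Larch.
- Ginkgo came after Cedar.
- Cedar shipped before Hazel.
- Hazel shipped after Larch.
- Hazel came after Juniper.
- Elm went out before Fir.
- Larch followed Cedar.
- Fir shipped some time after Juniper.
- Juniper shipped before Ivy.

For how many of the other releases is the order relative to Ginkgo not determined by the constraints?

5

Forced before Ginkgo: Cedar and Larch; forced after Ginkgo: Hazel.
That leaves Beech, Elm, Fir, Ivy, and Juniper with no forced order relative to Ginkgo — 5.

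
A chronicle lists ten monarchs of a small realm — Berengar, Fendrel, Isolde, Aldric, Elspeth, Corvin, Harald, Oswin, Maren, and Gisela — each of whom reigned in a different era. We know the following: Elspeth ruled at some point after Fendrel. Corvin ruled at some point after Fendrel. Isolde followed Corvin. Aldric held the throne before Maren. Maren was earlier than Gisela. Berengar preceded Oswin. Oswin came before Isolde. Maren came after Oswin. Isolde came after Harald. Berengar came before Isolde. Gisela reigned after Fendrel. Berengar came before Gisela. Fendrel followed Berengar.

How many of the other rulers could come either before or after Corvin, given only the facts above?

Forced before Corvin: Berengar and Fendrel; forced after Corvin: Isolde.
That leaves Aldric, Elspeth, Gisela, Harald, Maren, and Oswin with no forced order relative to Corvin — 6.

6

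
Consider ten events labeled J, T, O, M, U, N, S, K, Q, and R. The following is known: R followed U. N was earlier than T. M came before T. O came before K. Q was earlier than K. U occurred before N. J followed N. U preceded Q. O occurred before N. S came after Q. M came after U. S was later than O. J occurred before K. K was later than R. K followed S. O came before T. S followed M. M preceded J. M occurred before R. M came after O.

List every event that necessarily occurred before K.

J, M, N, O, Q, R, S, U

Directly stated before K: J, O, Q, R, and S.
M reaches K via M → J → K.
N reaches K via N → J → K.
U reaches K via U → R → K.
No chain forces T ahead of K.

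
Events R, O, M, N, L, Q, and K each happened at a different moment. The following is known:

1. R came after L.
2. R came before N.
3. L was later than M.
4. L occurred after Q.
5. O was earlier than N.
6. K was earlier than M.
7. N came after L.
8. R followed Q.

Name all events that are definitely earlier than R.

Directly stated before R: L and Q.
K reaches R via K → M → L → R.
M reaches R via M → L → R.
No chain forces O (or any of the others) ahead of R.

K, L, M, Q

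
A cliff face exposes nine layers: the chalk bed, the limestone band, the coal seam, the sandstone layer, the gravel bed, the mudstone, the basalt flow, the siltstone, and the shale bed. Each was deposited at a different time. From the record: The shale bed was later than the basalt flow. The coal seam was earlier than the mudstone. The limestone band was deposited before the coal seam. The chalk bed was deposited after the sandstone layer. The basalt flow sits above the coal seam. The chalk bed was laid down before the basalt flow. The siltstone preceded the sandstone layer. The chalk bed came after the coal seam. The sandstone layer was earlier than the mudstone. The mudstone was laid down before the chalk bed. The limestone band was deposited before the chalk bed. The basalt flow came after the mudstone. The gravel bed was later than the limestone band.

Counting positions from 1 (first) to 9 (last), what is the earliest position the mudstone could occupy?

5

The coal seam, the limestone band, the sandstone layer, and the siltstone must all come before the mudstone — 4 forced predecessors.
Nothing else is forced ahead of the mudstone, so its earliest slot is position 4 + 1 = 5.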